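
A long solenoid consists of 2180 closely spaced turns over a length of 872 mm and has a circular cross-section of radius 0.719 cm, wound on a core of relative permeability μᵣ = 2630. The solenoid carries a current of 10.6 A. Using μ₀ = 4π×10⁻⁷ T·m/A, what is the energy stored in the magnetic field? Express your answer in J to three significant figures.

U ≈ 164 J

A = πr² = π(7.190×10^-3 m)² = 1.624×10^-4 m².
L = μ₀μᵣN²A/ℓ = (4π×10⁻⁷)(2630)(2180)²(1.624×10^-4)/(0.872) = 2.925 H.
U = ½LI² = ½(2.925)(10.6)² = 164.3 J.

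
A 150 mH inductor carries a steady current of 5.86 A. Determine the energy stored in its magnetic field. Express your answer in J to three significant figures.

Stored magnetic energy: U = ½LI².
U = ½(0.15 H)(5.86 A)² = 2.575 J.

U ≈ 2.58 J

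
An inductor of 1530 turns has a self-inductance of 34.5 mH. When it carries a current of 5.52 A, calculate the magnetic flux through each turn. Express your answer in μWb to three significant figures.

Φ_B ≈ 124 μWb

From L = NΦ_B/I, the flux per turn is Φ_B = LI/N.
Φ_B = (3.450×10^-2 H)(5.52 A)/1530 = 1.2447×10^-4 Wb.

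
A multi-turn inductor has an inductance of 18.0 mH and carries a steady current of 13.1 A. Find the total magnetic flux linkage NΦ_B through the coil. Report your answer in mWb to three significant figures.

NΦ_B ≈ 236 mWb

From L = NΦ_B/I, the flux linkage is NΦ_B = LI.
NΦ_B = (1.800×10^-2 H)(13.1 A) = 0.2358 Wb.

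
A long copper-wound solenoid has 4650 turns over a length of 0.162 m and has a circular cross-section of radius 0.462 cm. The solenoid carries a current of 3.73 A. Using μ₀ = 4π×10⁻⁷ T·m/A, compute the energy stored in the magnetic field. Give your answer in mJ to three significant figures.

U ≈ 78.2 mJ

A = πr² = π(4.620×10^-3 m)² = 6.706×10^-5 m².
L = μ₀N²A/ℓ = (4π×10⁻⁷)(4650)²(6.706×10^-5)/(0.162) = 1.1247×10^-2 H.
U = ½LI² = ½(1.1247×10^-2)(3.73)² = 7.824×10^-2 J.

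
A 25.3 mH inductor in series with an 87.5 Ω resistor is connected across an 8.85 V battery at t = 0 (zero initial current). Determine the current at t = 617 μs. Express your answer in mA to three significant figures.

τ = L/R = 2.530×10^-2/87.5 = 2.891×10^-4 s; final current I_∞ = ε/R = 8.85/87.5 = 0.1011 A.
I(t) = I_∞(1 − e^(−t/τ)) with t/τ = 2.134.
I = (0.1011)(1 − e^(−2.134)) = 8.917×10^-2 A.

I ≈ 89.2 mA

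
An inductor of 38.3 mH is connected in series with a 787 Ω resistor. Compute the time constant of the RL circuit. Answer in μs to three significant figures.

τ ≈ 48.7 μs

τ = L/R = (3.830×10^-2 H)/(787 Ω) = 4.867×10^-5 s.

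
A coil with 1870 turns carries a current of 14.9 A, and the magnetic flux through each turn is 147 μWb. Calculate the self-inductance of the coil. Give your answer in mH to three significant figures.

Self-inductance is defined by L = NΦ_B/I (flux linkage over current).
L = (1870)(1.470×10^-4 Wb)/(14.9 A) = 1.8449×10^-2 H.

L ≈ 18.4 mH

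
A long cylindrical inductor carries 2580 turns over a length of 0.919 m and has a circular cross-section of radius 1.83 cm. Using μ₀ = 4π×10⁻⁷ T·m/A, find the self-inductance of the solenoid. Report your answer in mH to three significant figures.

A = πr² = π(1.830×10^-2 m)² = 1.052×10^-3 m².
For a long solenoid, L = μ₀N²A/ℓ.
L = (4π×10⁻⁷)(2580)²(1.052×10^-3)/(0.919 m) = 9.576×10^-3 H.

L ≈ 9.58 mH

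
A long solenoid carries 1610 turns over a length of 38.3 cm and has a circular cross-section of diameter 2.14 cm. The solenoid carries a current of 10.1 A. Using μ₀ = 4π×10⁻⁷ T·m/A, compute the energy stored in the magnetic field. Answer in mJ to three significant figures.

U ≈ 156 mJ

A = π(d/2)² = π(1.070×10^-2 m)² = 3.597×10^-4 m².
L = μ₀N²A/ℓ = (4π×10⁻⁷)(1610)²(3.597×10^-4)/(0.383) = 3.059×10^-3 H.
U = ½LI² = ½(3.059×10^-3)(10.1)² = 0.156 J.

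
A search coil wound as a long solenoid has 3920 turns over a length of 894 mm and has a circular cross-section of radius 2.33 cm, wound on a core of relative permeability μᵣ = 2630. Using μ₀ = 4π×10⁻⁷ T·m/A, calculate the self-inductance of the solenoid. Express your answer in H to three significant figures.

L ≈ 96.9 H

A = πr² = π(2.330×10^-2 m)² = 1.706×10^-3 m².
For a long solenoid, L = μ₀μᵣN²A/ℓ.
L = (4π×10⁻⁷)(2630)(3920)²(1.706×10^-3)/(0.894 m) = 96.89 H.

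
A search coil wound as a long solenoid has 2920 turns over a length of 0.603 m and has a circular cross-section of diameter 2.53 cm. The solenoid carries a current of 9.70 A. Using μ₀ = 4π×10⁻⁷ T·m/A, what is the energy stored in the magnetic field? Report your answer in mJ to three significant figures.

U ≈ 420 mJ

A = π(d/2)² = π(1.265×10^-2 m)² = 5.027×10^-4 m².
L = μ₀N²A/ℓ = (4π×10⁻⁷)(2920)²(5.027×10^-4)/(0.603) = 8.933×10^-3 H.
U = ½LI² = ½(8.933×10^-3)(9.70)² = 0.4202 J.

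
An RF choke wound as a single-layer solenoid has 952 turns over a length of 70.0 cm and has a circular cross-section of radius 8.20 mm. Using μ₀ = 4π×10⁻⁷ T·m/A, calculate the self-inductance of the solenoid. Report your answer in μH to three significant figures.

L ≈ 344 μH

A = πr² = π(8.200×10^-3 m)² = 2.112×10^-4 m².
For a long solenoid, L = μ₀N²A/ℓ.
L = (4π×10⁻⁷)(952)²(2.112×10^-4)/(0.7 m) = 3.437×10^-4 H.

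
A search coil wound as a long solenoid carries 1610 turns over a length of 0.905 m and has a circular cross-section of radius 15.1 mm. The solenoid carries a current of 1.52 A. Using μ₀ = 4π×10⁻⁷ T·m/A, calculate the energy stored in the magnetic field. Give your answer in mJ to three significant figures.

A = πr² = π(1.510×10^-2 m)² = 7.163×10^-4 m².
L = μ₀N²A/ℓ = (4π×10⁻⁷)(1610)²(7.163×10^-4)/(0.905) = 2.578×10^-3 H.
U = ½LI² = ½(2.578×10^-3)(1.52)² = 2.978×10^-3 J.

U ≈ 2.98 mJ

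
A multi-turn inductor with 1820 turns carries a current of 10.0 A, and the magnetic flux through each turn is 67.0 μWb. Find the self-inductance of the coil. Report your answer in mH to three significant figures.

Self-inductance is defined by L = NΦ_B/I (flux linkage over current).
L = (1820)(6.700×10^-5 Wb)/(10.0 A) = 1.219×10^-2 H.

L ≈ 12.2 mH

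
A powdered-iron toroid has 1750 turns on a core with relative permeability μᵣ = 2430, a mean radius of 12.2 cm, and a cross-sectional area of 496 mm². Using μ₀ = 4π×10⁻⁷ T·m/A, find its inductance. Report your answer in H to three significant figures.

L ≈ 6.05 H

For a thin toroid, L = μ₀μᵣN²A/(2πR).
L = (4π×10⁻⁷)(2430)(1750)²(4.960×10^-4) / (2π×0.122 m) = 6.051 H.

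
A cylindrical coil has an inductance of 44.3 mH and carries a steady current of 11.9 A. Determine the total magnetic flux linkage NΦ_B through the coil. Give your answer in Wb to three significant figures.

From L = NΦ_B/I, the flux linkage is NΦ_B = LI.
NΦ_B = (4.430×10^-2 H)(11.9 A) = 0.5272 Wb.

NΦ_B ≈ 0.527 Wb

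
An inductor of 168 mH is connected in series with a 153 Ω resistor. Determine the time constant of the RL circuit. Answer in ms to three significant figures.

τ = L/R = (0.168 H)/(153 Ω) = 1.098×10^-3 s.

τ ≈ 1.10 ms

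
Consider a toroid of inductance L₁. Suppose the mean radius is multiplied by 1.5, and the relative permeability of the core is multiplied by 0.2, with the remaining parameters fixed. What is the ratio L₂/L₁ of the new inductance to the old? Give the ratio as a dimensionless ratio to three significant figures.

For a toroid, L ∝ μᵣN²A/R.
L₂/L₁ = (1.5)^-1 × (0.2) = 0.133.

L₂/L₁ = 0.133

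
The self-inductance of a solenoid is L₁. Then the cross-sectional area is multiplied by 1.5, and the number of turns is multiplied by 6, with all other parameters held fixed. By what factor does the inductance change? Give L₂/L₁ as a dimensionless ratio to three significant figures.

L₂/L₁ = 54.0

For a solenoid, L ∝ μᵣN²A/ℓ.
L₂/L₁ = (1.5) × (6)^2 = 54.0.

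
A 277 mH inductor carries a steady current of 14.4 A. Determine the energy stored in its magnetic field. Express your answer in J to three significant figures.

U ≈ 28.7 J

Stored magnetic energy: U = ½LI².
U = ½(0.277 H)(14.4 A)² = 28.72 J.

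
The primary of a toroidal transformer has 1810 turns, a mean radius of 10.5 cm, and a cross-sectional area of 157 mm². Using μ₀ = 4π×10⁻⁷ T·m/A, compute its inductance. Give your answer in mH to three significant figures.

For a thin toroid, L = μ₀N²A/(2πR).
L = (4π×10⁻⁷)(1810)²(1.570×10^-4) / (2π×0.105 m) = 9.797×10^-4 H.

L ≈ 0.980 mH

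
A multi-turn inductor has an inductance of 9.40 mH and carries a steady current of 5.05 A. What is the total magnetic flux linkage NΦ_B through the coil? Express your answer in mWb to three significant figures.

NΦ_B ≈ 47.5 mWb

From L = NΦ_B/I, the flux linkage is NΦ_B = LI.
NΦ_B = (9.400×10^-3 H)(5.05 A) = 4.747×10^-2 Wb.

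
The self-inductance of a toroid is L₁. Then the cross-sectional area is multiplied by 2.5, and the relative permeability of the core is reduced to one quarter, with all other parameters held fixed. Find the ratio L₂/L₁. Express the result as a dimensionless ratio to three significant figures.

For a toroid, L ∝ μᵣN²A/R.
L₂/L₁ = (2.5) × (0.25) = 0.625.

L₂/L₁ = 0.625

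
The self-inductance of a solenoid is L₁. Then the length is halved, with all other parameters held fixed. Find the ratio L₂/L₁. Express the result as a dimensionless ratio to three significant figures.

L₂/L₁ = 2.00

For a solenoid, L ∝ μᵣN²A/ℓ.
L₂/L₁ = (0.5)^-1 = 2.00.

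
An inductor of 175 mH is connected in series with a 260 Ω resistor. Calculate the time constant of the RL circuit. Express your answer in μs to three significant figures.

τ = L/R = (0.175 H)/(260 Ω) = 6.731×10^-4 s.

τ ≈ 673 μs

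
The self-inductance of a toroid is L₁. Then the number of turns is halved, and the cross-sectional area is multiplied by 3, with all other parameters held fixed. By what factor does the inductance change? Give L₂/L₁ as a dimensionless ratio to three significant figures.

For a toroid, L ∝ μᵣN²A/R.
L₂/L₁ = (0.5)^2 × (3) = 0.750.

L₂/L₁ = 0.750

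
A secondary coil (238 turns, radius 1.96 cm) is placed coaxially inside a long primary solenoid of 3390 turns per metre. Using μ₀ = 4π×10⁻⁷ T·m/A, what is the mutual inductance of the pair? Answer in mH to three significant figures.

M ≈ 1.22 mH

The outer solenoid produces a uniform field B₁ = μ₀n₁I₁ across the inner coil,
so the flux linkage is N₂Φ = N₂B₁A₂ = μ₀n₁N₂A₂·I₁, giving M = μ₀n₁N₂A₂.
A₂ = πr² = π(1.960×10^-2 m)² = 1.207×10^-3 m².
M = (4π×10⁻⁷)(3390)(238)(1.207×10^-3) = 1.224×10^-3 H.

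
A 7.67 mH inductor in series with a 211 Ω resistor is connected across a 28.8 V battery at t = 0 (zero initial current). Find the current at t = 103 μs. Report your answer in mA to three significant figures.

I ≈ 128 mA

τ = L/R = 7.670×10^-3/211 = 3.635×10^-5 s; final current I_∞ = ε/R = 28.8/211 = 0.13649 A.
I(t) = I_∞(1 − e^(−t/τ)) with t/τ = 2.834.
I = (0.13649)(1 − e^(−2.834)) = 0.12847 A.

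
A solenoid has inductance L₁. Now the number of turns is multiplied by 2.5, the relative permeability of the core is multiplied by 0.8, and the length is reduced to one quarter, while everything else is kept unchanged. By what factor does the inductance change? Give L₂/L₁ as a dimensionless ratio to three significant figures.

L₂/L₁ = 20.0

For a solenoid, L ∝ μᵣN²A/ℓ.
L₂/L₁ = (2.5)^2 × (0.8) × (0.25)^-1 = 20.0.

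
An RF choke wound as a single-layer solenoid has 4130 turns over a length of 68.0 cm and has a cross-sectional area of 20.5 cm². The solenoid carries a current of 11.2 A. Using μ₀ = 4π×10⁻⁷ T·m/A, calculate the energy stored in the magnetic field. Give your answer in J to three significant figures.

A = 20.5 cm² = 2.050×10^-3 m².
L = μ₀N²A/ℓ = (4π×10⁻⁷)(4130)²(2.050×10^-3)/(0.68) = 6.462×10^-2 H.
U = ½LI² = ½(6.462×10^-2)(11.2)² = 4.053 J.

U ≈ 4.05 J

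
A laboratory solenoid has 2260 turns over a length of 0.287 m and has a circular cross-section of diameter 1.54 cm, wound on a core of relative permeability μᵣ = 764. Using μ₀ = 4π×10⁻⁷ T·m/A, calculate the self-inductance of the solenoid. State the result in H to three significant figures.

A = π(d/2)² = π(7.700×10^-3 m)² = 1.863×10^-4 m².
For a long solenoid, L = μ₀μᵣN²A/ℓ.
L = (4π×10⁻⁷)(764)(2260)²(1.863×10^-4)/(0.287 m) = 3.183 H.

L ≈ 3.18 H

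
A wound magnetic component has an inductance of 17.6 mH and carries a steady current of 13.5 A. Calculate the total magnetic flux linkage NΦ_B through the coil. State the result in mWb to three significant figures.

NΦ_B ≈ 238 mWb

From L = NΦ_B/I, the flux linkage is NΦ_B = LI.
NΦ_B = (1.760×10^-2 H)(13.5 A) = 0.2376 Wb.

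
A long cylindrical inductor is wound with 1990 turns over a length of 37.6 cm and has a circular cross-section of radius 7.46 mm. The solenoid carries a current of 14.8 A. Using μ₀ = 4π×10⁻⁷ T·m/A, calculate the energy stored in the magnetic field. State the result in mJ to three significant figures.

U ≈ 253 mJ

A = πr² = π(7.460×10^-3 m)² = 1.748×10^-4 m².
L = μ₀N²A/ℓ = (4π×10⁻⁷)(1990)²(1.748×10^-4)/(0.376) = 2.314×10^-3 H.
U = ½LI² = ½(2.314×10^-3)(14.8)² = 0.2534 J.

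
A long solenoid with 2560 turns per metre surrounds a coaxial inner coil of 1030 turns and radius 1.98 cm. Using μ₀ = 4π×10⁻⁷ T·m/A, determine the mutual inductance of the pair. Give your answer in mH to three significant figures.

The outer solenoid produces a uniform field B₁ = μ₀n₁I₁ across the inner coil,
so the flux linkage is N₂Φ = N₂B₁A₂ = μ₀n₁N₂A₂·I₁, giving M = μ₀n₁N₂A₂.
A₂ = πr² = π(1.980×10^-2 m)² = 1.232×10^-3 m².
M = (4π×10⁻⁷)(2560)(1030)(1.232×10^-3) = 4.081×10^-3 H.

M ≈ 4.08 mH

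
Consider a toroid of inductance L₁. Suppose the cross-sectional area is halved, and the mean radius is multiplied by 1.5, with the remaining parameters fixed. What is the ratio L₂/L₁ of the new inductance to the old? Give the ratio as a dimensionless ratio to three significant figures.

For a toroid, L ∝ μᵣN²A/R.
L₂/L₁ = (0.5) × (1.5)^-1 = 0.333.

L₂/L₁ = 0.333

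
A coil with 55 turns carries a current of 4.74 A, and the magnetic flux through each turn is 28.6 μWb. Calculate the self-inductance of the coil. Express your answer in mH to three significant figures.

L ≈ 0.332 mH

Self-inductance is defined by L = NΦ_B/I (flux linkage over current).
L = (55)(2.860×10^-5 Wb)/(4.74 A) = 3.319×10^-4 H.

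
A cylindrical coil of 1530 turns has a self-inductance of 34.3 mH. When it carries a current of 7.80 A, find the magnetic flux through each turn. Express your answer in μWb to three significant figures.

From L = NΦ_B/I, the flux per turn is Φ_B = LI/N.
Φ_B = (3.430×10^-2 H)(7.80 A)/1530 = 1.749×10^-4 Wb.

Φ_B ≈ 175 μWb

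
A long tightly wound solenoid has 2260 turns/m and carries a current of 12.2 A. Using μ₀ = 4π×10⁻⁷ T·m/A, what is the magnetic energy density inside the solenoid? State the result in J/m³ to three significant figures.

B = μ₀nI = (4π×10⁻⁷)(2.260×10^3)(12.2) = 3.4648×10^-2 T.
u = B²/(2μ₀) = (3.4648×10^-2)²/(2×4π×10⁻⁷) = 477.7 J/m³.

u ≈ 478 J/m³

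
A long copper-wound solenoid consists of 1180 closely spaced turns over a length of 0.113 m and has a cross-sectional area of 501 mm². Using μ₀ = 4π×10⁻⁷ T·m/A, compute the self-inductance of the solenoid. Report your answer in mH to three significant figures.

L ≈ 7.76 mH

A = 501 mm² = 5.010×10^-4 m².
For a long solenoid, L = μ₀N²A/ℓ.
L = (4π×10⁻⁷)(1180)²(5.010×10^-4)/(0.113 m) = 7.758×10^-3 H.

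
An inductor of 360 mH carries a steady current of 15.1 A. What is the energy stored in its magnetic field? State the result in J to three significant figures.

Stored magnetic energy: U = ½LI².
U = ½(0.36 H)(15.1 A)² = 41.04 J.

U ≈ 41.0 J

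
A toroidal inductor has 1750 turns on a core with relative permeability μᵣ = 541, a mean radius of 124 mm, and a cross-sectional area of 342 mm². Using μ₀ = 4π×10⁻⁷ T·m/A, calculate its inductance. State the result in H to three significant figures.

L ≈ 0.914 H

For a thin toroid, L = μ₀μᵣN²A/(2πR).
L = (4π×10⁻⁷)(541)(1750)²(3.420×10^-4) / (2π×0.124 m) = 0.9139 H.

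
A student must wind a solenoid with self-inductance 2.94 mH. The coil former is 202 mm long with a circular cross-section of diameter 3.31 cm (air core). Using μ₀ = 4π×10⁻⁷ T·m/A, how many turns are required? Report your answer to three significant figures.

N ≈ 741 turns

A = π(d/2)² = π(1.655×10^-2 m)² = 8.6049×10^-4 m².
From L = μ₀N²A/ℓ, N = √(Lℓ / (μ₀A)).
N = √[(2.940×10^-3)(0.202) / ((4π×10⁻⁷)×8.6049×10^-4)] = √(5.492×10^5) ≈ 741.1.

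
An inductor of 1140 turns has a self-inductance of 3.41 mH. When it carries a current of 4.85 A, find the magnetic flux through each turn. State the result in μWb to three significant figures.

Φ_B ≈ 14.5 μWb

From L = NΦ_B/I, the flux per turn is Φ_B = LI/N.
Φ_B = (3.410×10^-3 H)(4.85 A)/1140 = 1.451×10^-5 Wb.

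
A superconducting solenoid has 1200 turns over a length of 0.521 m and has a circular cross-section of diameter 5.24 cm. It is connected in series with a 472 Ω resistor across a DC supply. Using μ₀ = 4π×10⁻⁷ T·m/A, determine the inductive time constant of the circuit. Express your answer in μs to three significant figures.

τ ≈ 15.9 μs

A = π(d/2)² = π(2.620×10^-2 m)² = 2.157×10^-3 m².
L = μ₀N²A/ℓ = (4π×10⁻⁷)(1200)²(2.157×10^-3)/(0.521) = 7.490×10^-3 H.
τ = L/R = (7.490×10^-3)/(472) = 1.587×10^-5 s.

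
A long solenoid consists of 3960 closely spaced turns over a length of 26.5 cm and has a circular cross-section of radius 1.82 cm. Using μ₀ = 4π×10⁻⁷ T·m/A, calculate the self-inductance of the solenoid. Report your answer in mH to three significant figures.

A = πr² = π(1.820×10^-2 m)² = 1.041×10^-3 m².
For a long solenoid, L = μ₀N²A/ℓ.
L = (4π×10⁻⁷)(3960)²(1.041×10^-3)/(0.265 m) = 7.738×10^-2 H.

L ≈ 77.4 mH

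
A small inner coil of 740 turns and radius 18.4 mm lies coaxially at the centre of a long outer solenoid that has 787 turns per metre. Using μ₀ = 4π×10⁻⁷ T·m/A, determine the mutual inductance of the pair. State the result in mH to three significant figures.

The outer solenoid produces a uniform field B₁ = μ₀n₁I₁ across the inner coil,
so the flux linkage is N₂Φ = N₂B₁A₂ = μ₀n₁N₂A₂·I₁, giving M = μ₀n₁N₂A₂.
A₂ = πr² = π(1.840×10^-2 m)² = 1.064×10^-3 m².
M = (4π×10⁻⁷)(787)(740)(1.064×10^-3) = 7.784×10^-4 H.

M ≈ 0.778 mH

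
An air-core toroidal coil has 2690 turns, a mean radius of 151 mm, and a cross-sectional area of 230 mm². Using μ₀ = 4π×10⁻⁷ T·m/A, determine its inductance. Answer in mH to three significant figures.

For a thin toroid, L = μ₀N²A/(2πR).
L = (4π×10⁻⁷)(2690)²(2.300×10^-4) / (2π×0.151 m) = 2.204×10^-3 H.

L ≈ 2.20 mH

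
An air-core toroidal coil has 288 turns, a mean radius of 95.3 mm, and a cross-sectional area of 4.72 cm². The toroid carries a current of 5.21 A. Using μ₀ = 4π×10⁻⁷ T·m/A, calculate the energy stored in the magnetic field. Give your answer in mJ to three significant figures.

L = μ₀N²A/(2πR) = (4π×10⁻⁷)(288)²(4.720×10^-4)/(2π×9.530×10^-2) = 8.216×10^-5 H.
U = ½LI² = ½(8.216×10^-5)(5.21)² = 1.115×10^-3 J.

U ≈ 1.12 mJ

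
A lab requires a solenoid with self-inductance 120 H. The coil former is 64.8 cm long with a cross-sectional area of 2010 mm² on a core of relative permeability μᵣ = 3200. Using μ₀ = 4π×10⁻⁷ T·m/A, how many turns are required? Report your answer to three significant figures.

N ≈ 3100 turns

A = 2010 mm² = 2.010×10^-3 m².
From L = μ₀μᵣN²A/ℓ, N = √(Lℓ / (μ₀μᵣA)).
N = √[(120)(0.648) / ((4π×10⁻⁷)(3200)×2.010×10^-3)] = √(9.621×10^6) ≈ 3101.7.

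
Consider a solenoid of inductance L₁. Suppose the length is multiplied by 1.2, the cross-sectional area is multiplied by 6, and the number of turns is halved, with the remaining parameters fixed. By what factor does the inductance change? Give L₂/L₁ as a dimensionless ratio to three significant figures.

For a solenoid, L ∝ μᵣN²A/ℓ.
L₂/L₁ = (1.2)^-1 × (6) × (0.5)^2 = 1.25.

L₂/L₁ = 1.25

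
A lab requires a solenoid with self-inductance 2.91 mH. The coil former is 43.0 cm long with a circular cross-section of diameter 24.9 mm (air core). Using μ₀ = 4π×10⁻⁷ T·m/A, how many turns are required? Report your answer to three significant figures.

A = π(d/2)² = π(1.245×10^-2 m)² = 4.870×10^-4 m².
From L = μ₀N²A/ℓ, N = √(Lℓ / (μ₀A)).
N = √[(2.910×10^-3)(0.43) / ((4π×10⁻⁷)×4.870×10^-4)] = √(2.0449×10^6) ≈ 1430.0.

N ≈ 1430 turns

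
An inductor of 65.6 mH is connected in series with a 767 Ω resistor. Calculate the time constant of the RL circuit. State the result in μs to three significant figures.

τ = L/R = (6.560×10^-2 H)/(767 Ω) = 8.553×10^-5 s.

τ ≈ 85.5 μs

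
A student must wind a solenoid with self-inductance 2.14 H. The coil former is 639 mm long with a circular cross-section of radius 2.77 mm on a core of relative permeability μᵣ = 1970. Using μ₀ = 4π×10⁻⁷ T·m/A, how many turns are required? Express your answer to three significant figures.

A = πr² = π(2.770×10^-3 m)² = 2.411×10^-5 m².
From L = μ₀μᵣN²A/ℓ, N = √(Lℓ / (μ₀μᵣA)).
N = √[(2.14)(0.639) / ((4π×10⁻⁷)(1970)×2.411×10^-5)] = √(2.292×10^7) ≈ 4787.0.

N ≈ 4790 turns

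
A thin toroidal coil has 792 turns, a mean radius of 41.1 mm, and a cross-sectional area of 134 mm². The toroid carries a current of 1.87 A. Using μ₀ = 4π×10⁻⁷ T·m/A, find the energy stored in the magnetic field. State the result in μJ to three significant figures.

L = μ₀N²A/(2πR) = (4π×10⁻⁷)(792)²(1.340×10^-4)/(2π×4.110×10^-2) = 4.090×10^-4 H.
U = ½LI² = ½(4.090×10^-4)(1.87)² = 7.151×10^-4 J.

U ≈ 715 μJ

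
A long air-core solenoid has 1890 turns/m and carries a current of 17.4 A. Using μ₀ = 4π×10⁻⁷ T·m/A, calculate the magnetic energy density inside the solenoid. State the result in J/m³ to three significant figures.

B = μ₀nI = (4π×10⁻⁷)(1.890×10^3)(17.4) = 4.133×10^-2 T.
u = B²/(2μ₀) = (4.133×10^-2)²/(2×4π×10⁻⁷) = 679.5 J/m³.

u ≈ 680 J/m³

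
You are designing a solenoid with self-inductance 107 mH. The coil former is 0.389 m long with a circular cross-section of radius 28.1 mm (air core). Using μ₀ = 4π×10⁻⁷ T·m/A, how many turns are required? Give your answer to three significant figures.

A = πr² = π(2.810×10^-2 m)² = 2.481×10^-3 m².
From L = μ₀N²A/ℓ, N = √(Lℓ / (μ₀A)).
N = √[(0.107)(0.389) / ((4π×10⁻⁷)×2.481×10^-3)] = √(1.335×10^7) ≈ 3654.1.

N ≈ 3650 turns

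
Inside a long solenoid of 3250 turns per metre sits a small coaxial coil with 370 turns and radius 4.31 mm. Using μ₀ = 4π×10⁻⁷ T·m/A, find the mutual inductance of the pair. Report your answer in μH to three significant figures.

The outer solenoid produces a uniform field B₁ = μ₀n₁I₁ across the inner coil,
so the flux linkage is N₂Φ = N₂B₁A₂ = μ₀n₁N₂A₂·I₁, giving M = μ₀n₁N₂A₂.
A₂ = πr² = π(4.310×10^-3 m)² = 5.836×10^-5 m².
M = (4π×10⁻⁷)(3250)(370)(5.836×10^-5) = 8.819×10^-5 H.

M ≈ 88.2 μH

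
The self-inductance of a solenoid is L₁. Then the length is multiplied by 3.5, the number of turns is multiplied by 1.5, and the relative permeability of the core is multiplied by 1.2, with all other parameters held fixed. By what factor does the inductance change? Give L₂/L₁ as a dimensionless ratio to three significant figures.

L₂/L₁ = 0.771

For a solenoid, L ∝ μᵣN²A/ℓ.
L₂/L₁ = (3.5)^-1 × (1.5)^2 × (1.2) = 0.771.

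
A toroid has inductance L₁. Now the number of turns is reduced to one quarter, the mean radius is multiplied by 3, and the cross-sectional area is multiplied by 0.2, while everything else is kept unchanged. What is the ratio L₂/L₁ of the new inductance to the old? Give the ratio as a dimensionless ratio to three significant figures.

For a toroid, L ∝ μᵣN²A/R.
L₂/L₁ = (0.25)^2 × (3)^-1 × (0.2) = 0.00417.

L₂/L₁ = 0.00417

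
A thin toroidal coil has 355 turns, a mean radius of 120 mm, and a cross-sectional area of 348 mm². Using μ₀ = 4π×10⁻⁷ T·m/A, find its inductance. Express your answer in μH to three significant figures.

L ≈ 73.1 μH

For a thin toroid, L = μ₀N²A/(2πR).
L = (4π×10⁻⁷)(355)²(3.480×10^-4) / (2π×0.12 m) = 7.309×10^-5 H.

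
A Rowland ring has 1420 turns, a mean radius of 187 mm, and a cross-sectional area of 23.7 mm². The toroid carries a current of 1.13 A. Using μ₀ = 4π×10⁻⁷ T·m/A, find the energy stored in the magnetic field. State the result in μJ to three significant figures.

U ≈ 32.6 μJ

L = μ₀N²A/(2πR) = (4π×10⁻⁷)(1420)²(2.370×10^-5)/(2π×0.187) = 5.111×10^-5 H.
U = ½LI² = ½(5.111×10^-5)(1.13)² = 3.263×10^-5 J.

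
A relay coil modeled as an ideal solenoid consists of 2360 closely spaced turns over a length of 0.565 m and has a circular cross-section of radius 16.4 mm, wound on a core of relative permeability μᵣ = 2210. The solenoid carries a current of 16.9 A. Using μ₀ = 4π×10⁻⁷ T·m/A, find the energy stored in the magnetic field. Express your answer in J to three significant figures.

A = πr² = π(1.640×10^-2 m)² = 8.450×10^-4 m².
L = μ₀μᵣN²A/ℓ = (4π×10⁻⁷)(2210)(2360)²(8.450×10^-4)/(0.565) = 23.13 H.
U = ½LI² = ½(23.13)(16.9)² = 3.303×10^3 J.

U ≈ 3300 J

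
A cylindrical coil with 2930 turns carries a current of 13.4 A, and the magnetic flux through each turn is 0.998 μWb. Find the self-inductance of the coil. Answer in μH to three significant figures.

Self-inductance is defined by L = NΦ_B/I (flux linkage over current).
L = (2930)(9.980×10^-7 Wb)/(13.4 A) = 2.182×10^-4 H.

L ≈ 218 μH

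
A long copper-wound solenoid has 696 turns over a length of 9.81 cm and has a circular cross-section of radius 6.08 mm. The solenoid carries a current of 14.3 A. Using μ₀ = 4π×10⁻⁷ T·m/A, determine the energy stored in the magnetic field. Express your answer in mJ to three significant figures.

U ≈ 73.7 mJ

A = πr² = π(6.080×10^-3 m)² = 1.161×10^-4 m².
L = μ₀N²A/ℓ = (4π×10⁻⁷)(696)²(1.161×10^-4)/(9.810×10^-2) = 7.206×10^-4 H.
U = ½LI² = ½(7.206×10^-4)(14.3)² = 7.368×10^-2 J.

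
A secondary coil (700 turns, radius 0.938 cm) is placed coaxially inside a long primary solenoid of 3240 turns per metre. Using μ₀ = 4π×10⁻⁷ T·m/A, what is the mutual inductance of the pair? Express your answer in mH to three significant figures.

The outer solenoid produces a uniform field B₁ = μ₀n₁I₁ across the inner coil,
so the flux linkage is N₂Φ = N₂B₁A₂ = μ₀n₁N₂A₂·I₁, giving M = μ₀n₁N₂A₂.
A₂ = πr² = π(9.380×10^-3 m)² = 2.764×10^-4 m².
M = (4π×10⁻⁷)(3240)(700)(2.764×10^-4) = 7.878×10^-4 H.

M ≈ 0.788 mH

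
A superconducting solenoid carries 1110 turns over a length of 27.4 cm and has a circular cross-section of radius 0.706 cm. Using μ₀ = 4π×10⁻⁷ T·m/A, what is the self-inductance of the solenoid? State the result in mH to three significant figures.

A = πr² = π(7.060×10^-3 m)² = 1.566×10^-4 m².
For a long solenoid, L = μ₀N²A/ℓ.
L = (4π×10⁻⁷)(1110)²(1.566×10^-4)/(0.274 m) = 8.848×10^-4 H.

L ≈ 0.885 mH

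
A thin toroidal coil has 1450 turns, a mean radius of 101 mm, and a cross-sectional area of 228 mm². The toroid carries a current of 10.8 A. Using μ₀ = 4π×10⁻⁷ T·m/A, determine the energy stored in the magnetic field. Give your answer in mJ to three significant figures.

L = μ₀N²A/(2πR) = (4π×10⁻⁷)(1450)²(2.280×10^-4)/(2π×0.101) = 9.492×10^-4 H.
U = ½LI² = ½(9.492×10^-4)(10.8)² = 5.536×10^-2 J.

U ≈ 55.4 mJ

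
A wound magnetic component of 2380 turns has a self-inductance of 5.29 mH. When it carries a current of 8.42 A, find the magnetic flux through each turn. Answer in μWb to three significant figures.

From L = NΦ_B/I, the flux per turn is Φ_B = LI/N.
Φ_B = (5.290×10^-3 H)(8.42 A)/2380 = 1.872×10^-5 Wb.

Φ_B ≈ 18.7 μWb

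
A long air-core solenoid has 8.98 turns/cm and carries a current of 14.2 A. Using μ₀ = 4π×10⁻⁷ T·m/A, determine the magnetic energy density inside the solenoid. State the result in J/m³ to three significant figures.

B = μ₀nI = (4π×10⁻⁷)(898)(14.2) = 1.602×10^-2 T.
u = B²/(2μ₀) = (1.602×10^-2)²/(2×4π×10⁻⁷) = 102.2 J/m³.

u ≈ 102 J/m³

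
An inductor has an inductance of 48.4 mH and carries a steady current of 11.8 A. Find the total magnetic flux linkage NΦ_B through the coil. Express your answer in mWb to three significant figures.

From L = NΦ_B/I, the flux linkage is NΦ_B = LI.
NΦ_B = (4.840×10^-2 H)(11.8 A) = 0.5711 Wb.

NΦ_B ≈ 571 mWb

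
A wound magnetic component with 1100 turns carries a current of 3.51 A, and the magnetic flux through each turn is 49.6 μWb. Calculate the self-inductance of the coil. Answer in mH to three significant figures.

L ≈ 15.5 mH

Self-inductance is defined by L = NΦ_B/I (flux linkage over current).
L = (1100)(4.960×10^-5 Wb)/(3.51 A) = 1.554×10^-2 H.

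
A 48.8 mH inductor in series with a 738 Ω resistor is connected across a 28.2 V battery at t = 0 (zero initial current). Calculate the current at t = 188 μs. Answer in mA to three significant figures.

I ≈ 36.0 mA

τ = L/R = 4.880×10^-2/738 = 6.612×10^-5 s; final current I_∞ = ε/R = 28.2/738 = 3.821×10^-2 A.
I(t) = I_∞(1 − e^(−t/τ)) with t/τ = 2.843.
I = (3.821×10^-2)(1 − e^(−2.843)) = 3.599×10^-2 A.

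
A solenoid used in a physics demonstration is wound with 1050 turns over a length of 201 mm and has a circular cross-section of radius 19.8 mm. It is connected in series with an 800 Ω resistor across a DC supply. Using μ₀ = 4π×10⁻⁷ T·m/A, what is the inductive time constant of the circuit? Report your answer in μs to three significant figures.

A = πr² = π(1.980×10^-2 m)² = 1.232×10^-3 m².
L = μ₀N²A/ℓ = (4π×10⁻⁷)(1050)²(1.232×10^-3)/(0.201) = 8.489×10^-3 H.
τ = L/R = (8.489×10^-3)/(800) = 1.061×10^-5 s.

τ ≈ 10.6 μs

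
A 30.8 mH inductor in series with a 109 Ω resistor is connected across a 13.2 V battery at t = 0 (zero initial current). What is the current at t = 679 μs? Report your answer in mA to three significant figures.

I ≈ 110 mA

τ = L/R = 3.080×10^-2/109 = 2.826×10^-4 s; final current I_∞ = ε/R = 13.2/109 = 0.1211 A.
I(t) = I_∞(1 − e^(−t/τ)) with t/τ = 2.403.
I = (0.1211)(1 − e^(−2.403)) = 0.1101 A.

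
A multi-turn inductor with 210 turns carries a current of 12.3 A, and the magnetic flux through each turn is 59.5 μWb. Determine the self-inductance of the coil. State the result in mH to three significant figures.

L ≈ 1.02 mH

Self-inductance is defined by L = NΦ_B/I (flux linkage over current).
L = (210)(5.950×10^-5 Wb)/(12.3 A) = 1.016×10^-3 H.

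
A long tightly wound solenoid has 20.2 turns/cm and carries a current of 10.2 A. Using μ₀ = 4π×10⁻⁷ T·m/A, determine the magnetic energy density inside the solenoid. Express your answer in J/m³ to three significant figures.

B = μ₀nI = (4π×10⁻⁷)(2.020×10^3)(10.2) = 2.589×10^-2 T.
u = B²/(2μ₀) = (2.589×10^-2)²/(2×4π×10⁻⁷) = 266.7 J/m³.

u ≈ 267 J/m³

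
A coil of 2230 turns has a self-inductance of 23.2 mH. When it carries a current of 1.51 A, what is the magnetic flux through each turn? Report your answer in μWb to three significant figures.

From L = NΦ_B/I, the flux per turn is Φ_B = LI/N.
Φ_B = (2.320×10^-2 H)(1.51 A)/2230 = 1.571×10^-5 Wb.

Φ_B ≈ 15.7 μWb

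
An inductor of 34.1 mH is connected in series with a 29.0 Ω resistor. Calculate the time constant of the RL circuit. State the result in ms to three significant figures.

τ = L/R = (3.410×10^-2 H)/(29.0 Ω) = 1.176×10^-3 s.

τ ≈ 1.18 ms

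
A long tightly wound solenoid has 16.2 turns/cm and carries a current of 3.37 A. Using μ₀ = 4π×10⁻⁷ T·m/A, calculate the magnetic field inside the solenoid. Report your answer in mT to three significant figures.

B ≈ 6.86 mT

Inside a long solenoid, B = μ₀nI.
B = (4π×10⁻⁷)(1.620×10^3 m⁻¹)(3.37 A) = 6.860×10^-3 T.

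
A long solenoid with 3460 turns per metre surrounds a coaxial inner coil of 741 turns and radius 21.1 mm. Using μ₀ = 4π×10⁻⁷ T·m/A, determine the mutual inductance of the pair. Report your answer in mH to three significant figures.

M ≈ 4.51 mH

The outer solenoid produces a uniform field B₁ = μ₀n₁I₁ across the inner coil,
so the flux linkage is N₂Φ = N₂B₁A₂ = μ₀n₁N₂A₂·I₁, giving M = μ₀n₁N₂A₂.
A₂ = πr² = π(2.110×10^-2 m)² = 1.399×10^-3 m².
M = (4π×10⁻⁷)(3460)(741)(1.399×10^-3) = 4.506×10^-3 H.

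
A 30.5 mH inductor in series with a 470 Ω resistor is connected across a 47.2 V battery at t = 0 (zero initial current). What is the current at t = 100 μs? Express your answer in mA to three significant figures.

τ = L/R = 3.050×10^-2/470 = 6.489×10^-5 s; final current I_∞ = ε/R = 47.2/470 = 0.1004 A.
I(t) = I_∞(1 − e^(−t/τ)) with t/τ = 1.541.
I = (0.1004)(1 − e^(−1.541)) = 7.892×10^-2 A.

I ≈ 78.9 mA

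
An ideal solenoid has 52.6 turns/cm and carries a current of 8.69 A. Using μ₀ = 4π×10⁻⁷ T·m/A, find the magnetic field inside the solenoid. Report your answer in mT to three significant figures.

B ≈ 57.4 mT

Inside a long solenoid, B = μ₀nI.
B = (4π×10⁻⁷)(5.260×10^3 m⁻¹)(8.69 A) = 5.744×10^-2 T.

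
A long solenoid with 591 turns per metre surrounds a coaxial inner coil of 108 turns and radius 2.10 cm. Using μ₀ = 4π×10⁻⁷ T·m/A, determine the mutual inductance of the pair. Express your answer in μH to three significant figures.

The outer solenoid produces a uniform field B₁ = μ₀n₁I₁ across the inner coil,
so the flux linkage is N₂Φ = N₂B₁A₂ = μ₀n₁N₂A₂·I₁, giving M = μ₀n₁N₂A₂.
A₂ = πr² = π(2.100×10^-2 m)² = 1.385×10^-3 m².
M = (4π×10⁻⁷)(591)(108)(1.385×10^-3) = 1.111×10^-4 H.

M ≈ 111 μH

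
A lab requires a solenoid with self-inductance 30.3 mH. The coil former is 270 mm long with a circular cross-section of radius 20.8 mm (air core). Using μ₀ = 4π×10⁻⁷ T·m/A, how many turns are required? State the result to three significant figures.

N ≈ 2190 turns

A = πr² = π(2.080×10^-2 m)² = 1.359×10^-3 m².
From L = μ₀N²A/ℓ, N = √(Lℓ / (μ₀A)).
N = √[(3.030×10^-2)(0.27) / ((4π×10⁻⁷)×1.359×10^-3)] = √(4.790×10^6) ≈ 2188.6.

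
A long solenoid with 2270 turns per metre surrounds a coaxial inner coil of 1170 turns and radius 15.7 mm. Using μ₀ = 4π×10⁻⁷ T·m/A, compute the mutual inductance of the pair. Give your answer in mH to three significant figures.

M ≈ 2.58 mH

The outer solenoid produces a uniform field B₁ = μ₀n₁I₁ across the inner coil,
so the flux linkage is N₂Φ = N₂B₁A₂ = μ₀n₁N₂A₂·I₁, giving M = μ₀n₁N₂A₂.
A₂ = πr² = π(1.570×10^-2 m)² = 7.744×10^-4 m².
M = (4π×10⁻⁷)(2270)(1170)(7.744×10^-4) = 2.584×10^-3 H.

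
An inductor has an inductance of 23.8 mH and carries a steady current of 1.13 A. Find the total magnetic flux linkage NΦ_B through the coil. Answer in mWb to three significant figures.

From L = NΦ_B/I, the flux linkage is NΦ_B = LI.
NΦ_B = (2.380×10^-2 H)(1.13 A) = 2.689×10^-2 Wb.

NΦ_B ≈ 26.9 mWb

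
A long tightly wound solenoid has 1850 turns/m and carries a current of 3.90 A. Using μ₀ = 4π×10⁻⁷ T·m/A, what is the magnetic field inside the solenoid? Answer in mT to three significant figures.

Inside a long solenoid, B = μ₀nI.
B = (4π×10⁻⁷)(1.850×10^3 m⁻¹)(3.90 A) = 9.067×10^-3 T.

B ≈ 9.07 mT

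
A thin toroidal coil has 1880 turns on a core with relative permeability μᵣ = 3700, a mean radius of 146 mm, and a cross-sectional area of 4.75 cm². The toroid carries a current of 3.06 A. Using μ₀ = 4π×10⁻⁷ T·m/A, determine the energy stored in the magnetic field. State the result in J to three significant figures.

L = μ₀μᵣN²A/(2πR) = (4π×10⁻⁷)(3700)(1880)²(4.750×10^-4)/(2π×0.146) = 8.509 H.
U = ½LI² = ½(8.509)(3.06)² = 39.84 J.

U ≈ 39.8 J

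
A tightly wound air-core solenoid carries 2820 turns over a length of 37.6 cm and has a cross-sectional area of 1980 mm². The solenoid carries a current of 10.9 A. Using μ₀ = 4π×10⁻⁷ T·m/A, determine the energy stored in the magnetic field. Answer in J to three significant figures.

U ≈ 3.13 J

A = 1980 mm² = 1.980×10^-3 m².
L = μ₀N²A/ℓ = (4π×10⁻⁷)(2820)²(1.980×10^-3)/(0.376) = 5.262×10^-2 H.
U = ½LI² = ½(5.262×10^-2)(10.9)² = 3.126 J.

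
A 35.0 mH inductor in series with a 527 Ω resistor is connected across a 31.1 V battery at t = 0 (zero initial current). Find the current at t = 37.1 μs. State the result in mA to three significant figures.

I ≈ 25.3 mA

τ = L/R = 3.500×10^-2/527 = 6.641×10^-5 s; final current I_∞ = ε/R = 31.1/527 = 5.901×10^-2 A.
I(t) = I_∞(1 − e^(−t/τ)) with t/τ = 0.559.
I = (5.901×10^-2)(1 − e^(−0.559)) = 2.526×10^-2 A.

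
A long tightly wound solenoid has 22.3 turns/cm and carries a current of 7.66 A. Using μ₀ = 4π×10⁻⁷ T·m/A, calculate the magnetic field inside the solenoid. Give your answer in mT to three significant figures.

B ≈ 21.5 mT

Inside a long solenoid, B = μ₀nI.
B = (4π×10⁻⁷)(2.230×10^3 m⁻¹)(7.66 A) = 2.147×10^-2 T.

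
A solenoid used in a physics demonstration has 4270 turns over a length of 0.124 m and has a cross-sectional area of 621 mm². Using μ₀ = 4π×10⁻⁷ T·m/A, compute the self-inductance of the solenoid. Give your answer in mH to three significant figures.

L ≈ 115 mH

A = 621 mm² = 6.210×10^-4 m².
For a long solenoid, L = μ₀N²A/ℓ.
L = (4π×10⁻⁷)(4270)²(6.210×10^-4)/(0.124 m) = 0.1147 H.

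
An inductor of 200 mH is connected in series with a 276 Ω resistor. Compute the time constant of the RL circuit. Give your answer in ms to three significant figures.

τ = L/R = (0.2 H)/(276 Ω) = 7.246×10^-4 s.

τ ≈ 0.725 ms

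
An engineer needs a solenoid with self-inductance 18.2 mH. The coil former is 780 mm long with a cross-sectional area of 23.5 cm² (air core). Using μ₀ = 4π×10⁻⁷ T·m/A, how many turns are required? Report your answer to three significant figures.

A = 23.5 cm² = 2.350×10^-3 m².
From L = μ₀N²A/ℓ, N = √(Lℓ / (μ₀A)).
N = √[(1.820×10^-2)(0.78) / ((4π×10⁻⁷)×2.350×10^-3)] = √(4.807×10^6) ≈ 2192.5.

N ≈ 2190 turns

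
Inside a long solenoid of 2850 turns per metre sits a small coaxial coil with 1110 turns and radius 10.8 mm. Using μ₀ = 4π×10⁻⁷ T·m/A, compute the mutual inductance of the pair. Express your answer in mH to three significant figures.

The outer solenoid produces a uniform field B₁ = μ₀n₁I₁ across the inner coil,
so the flux linkage is N₂Φ = N₂B₁A₂ = μ₀n₁N₂A₂·I₁, giving M = μ₀n₁N₂A₂.
A₂ = πr² = π(1.080×10^-2 m)² = 3.664×10^-4 m².
M = (4π×10⁻⁷)(2850)(1110)(3.664×10^-4) = 1.457×10^-3 H.

M ≈ 1.46 mH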